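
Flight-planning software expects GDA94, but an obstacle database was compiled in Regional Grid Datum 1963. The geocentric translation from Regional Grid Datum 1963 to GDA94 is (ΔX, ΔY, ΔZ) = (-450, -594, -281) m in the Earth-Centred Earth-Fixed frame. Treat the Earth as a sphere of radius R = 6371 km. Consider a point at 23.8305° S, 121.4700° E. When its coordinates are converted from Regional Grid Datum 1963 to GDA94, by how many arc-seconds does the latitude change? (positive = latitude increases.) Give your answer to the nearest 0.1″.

Δφ = -11.9″

sin φ = -0.404032, cos φ = 0.914745, sin λ = 0.852914, cos λ = -0.522052.
North component: ΔN = −sin φ cos λ·ΔX − sin φ sin λ·ΔY + cos φ·ΔZ = −(-0.404032)(-0.522052)(-450) − (-0.404032)(0.852914)(-594) + (0.914745)(-281) = -366.82 m.
1° of latitude spans πR/180 = 111195 m, so Δφ = -366.82 / 111195 × 3600 = -11.876″.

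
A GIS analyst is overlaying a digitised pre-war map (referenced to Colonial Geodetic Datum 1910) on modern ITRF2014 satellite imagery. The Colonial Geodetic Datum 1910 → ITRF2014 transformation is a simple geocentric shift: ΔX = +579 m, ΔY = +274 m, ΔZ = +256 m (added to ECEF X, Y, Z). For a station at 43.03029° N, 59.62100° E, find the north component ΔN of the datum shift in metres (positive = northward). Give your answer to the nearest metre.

At φ = 43.03029°, λ = 59.62100°: sin φ = 0.682385, cos φ = 0.730993, sin λ = 0.862699, cos λ = 0.505718.
ΔN = −sin φ cos λ·ΔX − sin φ sin λ·ΔY + cos φ·ΔZ = −(0.682385)(0.505718)(579) − (0.682385)(0.862699)(274) + (0.730993)(256) = -173.98 m.

ΔN = -174 m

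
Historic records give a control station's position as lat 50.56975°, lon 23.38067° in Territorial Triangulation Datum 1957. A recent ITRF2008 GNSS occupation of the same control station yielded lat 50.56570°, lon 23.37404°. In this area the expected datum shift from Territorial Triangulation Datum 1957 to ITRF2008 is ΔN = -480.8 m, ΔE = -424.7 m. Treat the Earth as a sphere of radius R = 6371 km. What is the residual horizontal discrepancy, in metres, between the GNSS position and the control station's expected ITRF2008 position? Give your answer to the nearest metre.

53 m

Observed coordinate differences: Δφ = -0.00405°, Δλ = -0.00663°.
Converting to metres (1° lat = 111195 m, cos φ = 0.635138): observed ΔN = -450.3 m, observed ΔE = -468.2 m.
Subtracting the expected shift leaves a residual of -450.3 − (-480.8) = 30.5 m north and -468.2 − (-424.7) = -43.5 m east.
Residual distance = √(30.5² + (-43.5)²) = 53.1 m.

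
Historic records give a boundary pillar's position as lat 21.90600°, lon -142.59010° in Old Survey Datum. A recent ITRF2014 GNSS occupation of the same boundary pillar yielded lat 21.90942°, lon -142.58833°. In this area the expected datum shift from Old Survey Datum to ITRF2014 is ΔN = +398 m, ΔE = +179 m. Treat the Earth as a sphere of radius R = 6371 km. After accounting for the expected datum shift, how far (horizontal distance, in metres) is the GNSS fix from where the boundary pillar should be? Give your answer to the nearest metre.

18 m

Observed coordinate differences: Δφ = +0.00342°, Δλ = +0.00177°.
Converting to metres (1° lat = 111195 m, cos φ = 0.927797): observed ΔN = 380.3 m, observed ΔE = 182.6 m.
Subtracting the expected shift leaves a residual of 380.3 − (398) = -17.7 m north and 182.6 − (179) = 3.6 m east.
Residual distance = √((-17.7)² + 3.6²) = 18.1 m.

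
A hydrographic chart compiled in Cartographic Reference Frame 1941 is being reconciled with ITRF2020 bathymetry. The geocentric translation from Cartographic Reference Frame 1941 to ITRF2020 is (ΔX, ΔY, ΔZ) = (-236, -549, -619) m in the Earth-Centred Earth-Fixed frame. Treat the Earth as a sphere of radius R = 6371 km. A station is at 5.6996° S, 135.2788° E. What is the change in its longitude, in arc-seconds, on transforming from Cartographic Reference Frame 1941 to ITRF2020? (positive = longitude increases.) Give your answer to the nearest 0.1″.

Δλ = 18.1″

sin φ = -0.099313, cos φ = 0.995056, sin λ = 0.703658, cos λ = -0.710539.
East component: ΔE = −sin λ·ΔX + cos λ·ΔY = −(0.703658)(-236) + (-0.710539)(-549) = 556.15 m.
1° of latitude spans πR/180 = 111195 m; at latitude φ, 1° of longitude spans that × cos φ = 110645.2 m, so Δλ = 556.15 / 110645.2 × 3600 = 18.095″.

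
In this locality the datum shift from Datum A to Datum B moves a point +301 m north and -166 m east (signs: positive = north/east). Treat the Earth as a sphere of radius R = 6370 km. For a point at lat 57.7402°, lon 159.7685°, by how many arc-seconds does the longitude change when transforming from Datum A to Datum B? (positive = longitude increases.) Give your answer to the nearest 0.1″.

At latitude 57.7402°, cos φ = 0.533759.
One radian of longitude at latitude φ spans R cos φ, so Δλ = ΔE / (R cos φ) = -166.0 / (6370000 × 0.533759) = -4.8823e-05 rad = -10.070″.

Δλ = -10.1″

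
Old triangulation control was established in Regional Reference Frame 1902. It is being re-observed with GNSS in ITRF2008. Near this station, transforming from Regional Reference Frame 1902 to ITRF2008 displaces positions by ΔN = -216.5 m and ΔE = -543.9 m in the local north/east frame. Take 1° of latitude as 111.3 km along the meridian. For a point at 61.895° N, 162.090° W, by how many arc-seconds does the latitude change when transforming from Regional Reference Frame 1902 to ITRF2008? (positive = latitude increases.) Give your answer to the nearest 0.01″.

1° of latitude = 111.3 km, so Δφ = -216.5 / 111300 = -0.0019452° = -7.003″.

Δφ = -7.00″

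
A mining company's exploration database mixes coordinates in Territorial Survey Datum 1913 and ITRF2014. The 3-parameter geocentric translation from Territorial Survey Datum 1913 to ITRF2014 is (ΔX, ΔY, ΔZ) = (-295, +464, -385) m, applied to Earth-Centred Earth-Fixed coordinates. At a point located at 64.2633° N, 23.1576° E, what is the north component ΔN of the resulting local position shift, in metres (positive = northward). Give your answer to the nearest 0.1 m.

At φ = 64.2633°, λ = 23.1576°: sin φ = 0.900799, cos φ = 0.434236, sin λ = 0.393262, cos λ = 0.919427.
ΔN = −sin φ cos λ·ΔX − sin φ sin λ·ΔY + cos φ·ΔZ = −(0.900799)(0.919427)(-295) − (0.900799)(0.393262)(464) + (0.434236)(-385) = -87.23 m.

ΔN = -87.2 m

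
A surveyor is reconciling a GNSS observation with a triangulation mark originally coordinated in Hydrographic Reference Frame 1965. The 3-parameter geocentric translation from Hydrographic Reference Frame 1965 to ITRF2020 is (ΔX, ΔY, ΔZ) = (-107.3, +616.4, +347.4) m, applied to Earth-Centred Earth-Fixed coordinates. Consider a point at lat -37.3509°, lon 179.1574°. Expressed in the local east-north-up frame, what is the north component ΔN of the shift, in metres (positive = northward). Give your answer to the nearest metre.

At φ = -37.3509°, λ = 179.1574°: sin φ = -0.606695, cos φ = 0.794935, sin λ = 0.014706, cos λ = -0.999892.
ΔN = −sin φ cos λ·ΔX − sin φ sin λ·ΔY + cos φ·ΔZ = −(-0.606695)(-0.999892)(-107.3) − (-0.606695)(0.014706)(616.4) + (0.794935)(347.4) = 346.75 m.

ΔN = 347 m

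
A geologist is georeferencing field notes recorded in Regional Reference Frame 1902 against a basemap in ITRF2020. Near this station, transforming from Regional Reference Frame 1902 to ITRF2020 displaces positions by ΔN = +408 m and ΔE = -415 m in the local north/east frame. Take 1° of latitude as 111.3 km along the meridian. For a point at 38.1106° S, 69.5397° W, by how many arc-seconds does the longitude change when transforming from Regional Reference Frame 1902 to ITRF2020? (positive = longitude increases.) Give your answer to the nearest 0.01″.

At latitude -38.1106°, cos φ = 0.786821.
1° of longitude at this latitude = 111.3 × cos φ = 87.57 km, so Δλ = -415.0 / 87573.2 = -0.0047389° = -17.060″.

Δλ = -17.06″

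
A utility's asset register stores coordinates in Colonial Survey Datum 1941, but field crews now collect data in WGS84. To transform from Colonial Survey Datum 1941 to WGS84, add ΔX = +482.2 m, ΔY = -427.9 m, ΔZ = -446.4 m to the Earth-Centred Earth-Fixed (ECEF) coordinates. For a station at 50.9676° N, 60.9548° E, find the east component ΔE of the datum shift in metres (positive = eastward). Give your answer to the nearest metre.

The local east axis at (φ, λ) is (−sin λ, cos λ, 0), so ΔE = −sin(60.9548°)·482.2 + cos(60.9548°)·(-427.9) = -629.30 m.

ΔE = -629 m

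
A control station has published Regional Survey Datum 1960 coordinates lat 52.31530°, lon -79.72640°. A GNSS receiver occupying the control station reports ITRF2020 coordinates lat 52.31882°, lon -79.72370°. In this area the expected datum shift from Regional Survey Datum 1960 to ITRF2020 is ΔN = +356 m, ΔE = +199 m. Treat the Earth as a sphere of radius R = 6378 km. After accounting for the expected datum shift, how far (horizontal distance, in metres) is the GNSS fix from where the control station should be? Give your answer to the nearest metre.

39 m

Observed coordinate differences: Δφ = +0.00352°, Δλ = +0.00270°.
Converting to metres (1° lat = 111317 m, cos φ = 0.611316): observed ΔN = 391.8 m, observed ΔE = 183.7 m.
Subtracting the expected shift leaves a residual of 391.8 − (356) = 35.8 m north and 183.7 − (199) = -15.3 m east.
Residual distance = √(35.8² + (-15.3)²) = 39.0 m.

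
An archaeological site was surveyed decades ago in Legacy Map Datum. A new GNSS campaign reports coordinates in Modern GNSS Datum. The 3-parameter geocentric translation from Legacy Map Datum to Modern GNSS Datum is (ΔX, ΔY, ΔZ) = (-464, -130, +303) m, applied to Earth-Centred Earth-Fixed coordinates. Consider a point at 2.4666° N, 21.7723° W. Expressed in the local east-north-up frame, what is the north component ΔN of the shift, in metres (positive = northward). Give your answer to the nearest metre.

ΔN = 319 m

The local north axis is (−sin φ cos λ, −sin φ sin λ, cos φ), giving ΔN = 18.545 − 2.075 + 302.719 = 319.19 m.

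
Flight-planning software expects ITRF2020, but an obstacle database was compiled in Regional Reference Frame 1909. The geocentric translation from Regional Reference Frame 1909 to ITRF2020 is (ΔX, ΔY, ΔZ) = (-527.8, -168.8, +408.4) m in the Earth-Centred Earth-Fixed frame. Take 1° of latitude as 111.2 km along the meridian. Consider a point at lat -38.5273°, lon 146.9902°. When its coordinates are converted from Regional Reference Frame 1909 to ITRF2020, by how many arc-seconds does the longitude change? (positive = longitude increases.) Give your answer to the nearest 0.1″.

sin φ = -0.622887, cos φ = 0.782311, sin λ = 0.544782, cos λ = -0.838577.
East component: ΔE = −sin λ·ΔX + cos λ·ΔY = −(0.544782)(-527.8) + (-0.838577)(-168.8) = 429.09 m.
1° of latitude spans 111200 m; at latitude φ, 1° of longitude spans that × cos φ = 86993.0 m, so Δλ = 429.09 / 86993.0 × 3600 = 17.757″.

Δλ = 17.8″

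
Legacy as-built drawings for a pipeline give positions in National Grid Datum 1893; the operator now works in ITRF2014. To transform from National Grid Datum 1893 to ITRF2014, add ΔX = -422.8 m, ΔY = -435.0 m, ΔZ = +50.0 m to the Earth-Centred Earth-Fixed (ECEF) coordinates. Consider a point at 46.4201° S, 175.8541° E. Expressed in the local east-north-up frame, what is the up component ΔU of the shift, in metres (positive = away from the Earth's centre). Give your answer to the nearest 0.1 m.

At φ = -46.4201°, λ = 175.8541°: sin φ = -0.724414, cos φ = 0.689365, sin λ = 0.072296, cos λ = -0.997383.
ΔU = cos φ cos λ·ΔX + cos φ sin λ·ΔY + sin φ·ΔZ = (0.689365)(-0.997383)(-422.8) + (0.689365)(0.072296)(-435.0) + (-0.724414)(50.0) = 232.80 m.

ΔU = 232.8 m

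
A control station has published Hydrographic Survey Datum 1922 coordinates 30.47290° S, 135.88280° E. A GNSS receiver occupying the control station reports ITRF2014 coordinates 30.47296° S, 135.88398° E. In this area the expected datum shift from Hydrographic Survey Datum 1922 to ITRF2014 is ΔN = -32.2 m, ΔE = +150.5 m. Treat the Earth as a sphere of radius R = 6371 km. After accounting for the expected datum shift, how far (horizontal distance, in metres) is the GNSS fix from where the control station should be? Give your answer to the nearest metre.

Observed coordinate differences: Δφ = -0.00006°, Δλ = +0.00118°.
Converting to metres (1° lat = 111195 m, cos φ = 0.861869): observed ΔN = -6.7 m, observed ΔE = 113.1 m.
Subtracting the expected shift leaves a residual of -6.7 − (-32.2) = 25.5 m north and 113.1 − (150.5) = -37.4 m east.
Residual distance = √(25.5² + (-37.4)²) = 45.3 m.

45 m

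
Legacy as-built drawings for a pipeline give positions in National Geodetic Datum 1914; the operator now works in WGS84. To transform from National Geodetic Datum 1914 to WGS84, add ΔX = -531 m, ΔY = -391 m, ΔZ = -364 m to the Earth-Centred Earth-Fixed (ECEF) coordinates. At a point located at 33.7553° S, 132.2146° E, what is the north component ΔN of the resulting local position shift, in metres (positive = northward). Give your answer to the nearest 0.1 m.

ΔN = -265.3 m

At φ = -33.7553°, λ = 132.2146°: sin φ = -0.555647, cos φ = 0.831418, sin λ = 0.740633, cos λ = -0.671909.
ΔN = −sin φ cos λ·ΔX − sin φ sin λ·ΔY + cos φ·ΔZ = −(-0.555647)(-0.671909)(-531) − (-0.555647)(0.740633)(-391) + (0.831418)(-364) = -265.30 m.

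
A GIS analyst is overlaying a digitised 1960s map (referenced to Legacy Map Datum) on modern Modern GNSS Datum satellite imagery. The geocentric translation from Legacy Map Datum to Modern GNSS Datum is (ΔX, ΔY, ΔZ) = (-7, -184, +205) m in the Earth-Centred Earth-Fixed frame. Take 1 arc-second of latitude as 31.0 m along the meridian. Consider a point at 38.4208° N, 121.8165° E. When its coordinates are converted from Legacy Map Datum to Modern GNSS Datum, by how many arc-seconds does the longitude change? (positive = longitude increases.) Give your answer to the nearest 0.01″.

Δλ = 4.24″

sin φ = 0.621432, cos φ = 0.783468, sin λ = 0.849741, cos λ = -0.527201.
East component: ΔE = −sin λ·ΔX + cos λ·ΔY = −(0.849741)(-7) + (-0.527201)(-184) = 102.95 m.
1° of latitude spans 3600 × 31.00 = 111600 m; at latitude φ, 1° of longitude spans that × cos φ = 87435.0 m, so Δλ = 102.95 / 87435.0 × 3600 = 4.239″.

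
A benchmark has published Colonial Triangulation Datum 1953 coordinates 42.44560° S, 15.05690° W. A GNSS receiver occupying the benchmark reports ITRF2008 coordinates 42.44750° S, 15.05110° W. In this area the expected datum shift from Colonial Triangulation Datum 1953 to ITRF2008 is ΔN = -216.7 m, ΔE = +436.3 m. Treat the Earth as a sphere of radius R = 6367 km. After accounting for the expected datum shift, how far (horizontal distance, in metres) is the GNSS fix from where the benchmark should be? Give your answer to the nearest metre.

40 m

Observed coordinate differences: Δφ = -0.00190°, Δλ = +0.00580°.
Converting to metres (1° lat = 111125 m, cos φ = 0.737918): observed ΔN = -211.1 m, observed ΔE = 475.6 m.
Subtracting the expected shift leaves a residual of -211.1 − (-216.7) = 5.6 m north and 475.6 − (436.3) = 39.3 m east.
Residual distance = √(5.6² + 39.3²) = 39.7 m.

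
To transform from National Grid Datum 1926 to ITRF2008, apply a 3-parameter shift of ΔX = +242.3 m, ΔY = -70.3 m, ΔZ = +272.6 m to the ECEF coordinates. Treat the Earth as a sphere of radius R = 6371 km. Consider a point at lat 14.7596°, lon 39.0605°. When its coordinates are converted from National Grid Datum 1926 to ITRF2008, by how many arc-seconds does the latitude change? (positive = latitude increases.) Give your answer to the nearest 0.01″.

Δφ = 7.35″

sin φ = 0.254764, cos φ = 0.967003, sin λ = 0.630141, cos λ = 0.776481.
North component: ΔN = −sin φ cos λ·ΔX − sin φ sin λ·ΔY + cos φ·ΔZ = −(0.254764)(0.776481)(242.3) − (0.254764)(0.630141)(-70.3) + (0.967003)(272.6) = 226.96 m.
1° of latitude spans πR/180 = 111195 m, so Δφ = 226.96 / 111195 × 3600 = 7.348″.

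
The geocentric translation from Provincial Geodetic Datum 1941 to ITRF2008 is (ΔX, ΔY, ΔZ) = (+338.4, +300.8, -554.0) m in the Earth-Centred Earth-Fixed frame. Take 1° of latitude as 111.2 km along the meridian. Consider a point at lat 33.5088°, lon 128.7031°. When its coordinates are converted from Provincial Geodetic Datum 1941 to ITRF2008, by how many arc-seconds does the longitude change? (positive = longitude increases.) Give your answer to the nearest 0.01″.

sin φ = 0.552065, cos φ = 0.833801, sin λ = 0.780397, cos λ = -0.625285.
East component: ΔE = −sin λ·ΔX + cos λ·ΔY = −(0.780397)(338.4) + (-0.625285)(300.8) = -452.17 m.
1° of latitude spans 111200 m; at latitude φ, 1° of longitude spans that × cos φ = 92718.7 m, so Δλ = -452.17 / 92718.7 × 3600 = -17.557″.

Δλ = -17.56″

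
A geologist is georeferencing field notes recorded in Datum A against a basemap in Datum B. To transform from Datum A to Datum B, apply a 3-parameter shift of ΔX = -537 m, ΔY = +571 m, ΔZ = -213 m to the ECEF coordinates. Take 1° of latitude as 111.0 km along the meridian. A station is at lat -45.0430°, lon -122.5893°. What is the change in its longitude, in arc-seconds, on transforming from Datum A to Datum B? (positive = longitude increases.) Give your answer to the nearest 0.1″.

sin φ = -0.707637, cos φ = 0.706576, sin λ = -0.842553, cos λ = -0.538613.
East component: ΔE = −sin λ·ΔX + cos λ·ΔY = −(-0.842553)(-537) + (-0.538613)(571) = -760.00 m.
1° of latitude spans 111000 m; at latitude φ, 1° of longitude spans that × cos φ = 78429.9 m, so Δλ = -760.00 / 78429.9 × 3600 = -34.885″.

Δλ = -34.9″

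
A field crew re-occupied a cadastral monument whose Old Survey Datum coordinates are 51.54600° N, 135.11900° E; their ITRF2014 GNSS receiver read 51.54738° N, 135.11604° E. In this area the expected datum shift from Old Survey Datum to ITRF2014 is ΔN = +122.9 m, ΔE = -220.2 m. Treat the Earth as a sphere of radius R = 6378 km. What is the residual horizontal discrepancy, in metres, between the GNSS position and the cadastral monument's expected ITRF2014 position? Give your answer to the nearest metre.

Observed coordinate differences: Δφ = +0.00138°, Δλ = -0.00296°.
Converting to metres (1° lat = 111317 m, cos φ = 0.621886): observed ΔN = 153.6 m, observed ΔE = -204.9 m.
Subtracting the expected shift leaves a residual of 153.6 − (122.9) = 30.7 m north and -204.9 − (-220.2) = 15.3 m east.
Residual distance = √(30.7² + 15.3²) = 34.3 m.

34 m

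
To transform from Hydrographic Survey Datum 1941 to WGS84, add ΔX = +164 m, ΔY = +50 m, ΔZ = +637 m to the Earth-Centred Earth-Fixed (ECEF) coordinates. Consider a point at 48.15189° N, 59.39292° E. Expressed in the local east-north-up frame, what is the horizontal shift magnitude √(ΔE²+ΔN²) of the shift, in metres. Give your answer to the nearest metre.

The local east axis at (φ, λ) is (−sin λ, cos λ, 0), so ΔE = −sin(59.39292°)·164 + cos(59.39292°)·50 = -115.69 m.
The local north axis is (−sin φ cos λ, −sin φ sin λ, cos φ), giving ΔN = -62.201 − 32.057 + 424.980 = 330.72 m.
Horizontal magnitude = √(ΔE² + ΔN²) = √((-115.69)² + 330.72²) = 350.37 m.

350 m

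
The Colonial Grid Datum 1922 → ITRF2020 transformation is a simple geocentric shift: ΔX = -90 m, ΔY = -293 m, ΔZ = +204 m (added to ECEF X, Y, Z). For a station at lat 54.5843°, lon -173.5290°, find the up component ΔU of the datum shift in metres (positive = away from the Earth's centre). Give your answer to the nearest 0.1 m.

ΔU = 237.2 m

At φ = 54.5843°, λ = -173.5290°: sin φ = 0.814969, cos φ = 0.579505, sin λ = -0.112700, cos λ = -0.993629.
ΔU = cos φ cos λ·ΔX + cos φ sin λ·ΔY + sin φ·ΔZ = (0.579505)(-0.993629)(-90) + (0.579505)(-0.112700)(-293) + (0.814969)(204) = 237.21 m.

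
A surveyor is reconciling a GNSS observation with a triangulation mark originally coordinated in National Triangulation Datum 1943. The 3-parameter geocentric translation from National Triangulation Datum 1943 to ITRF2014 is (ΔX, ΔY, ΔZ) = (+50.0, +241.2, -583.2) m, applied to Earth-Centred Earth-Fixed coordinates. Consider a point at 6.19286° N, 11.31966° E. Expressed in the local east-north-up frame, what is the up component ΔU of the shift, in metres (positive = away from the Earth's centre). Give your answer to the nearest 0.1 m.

ΔU = 32.9 m

At φ = 6.19286°, λ = 11.31966°: sin φ = 0.107875, cos φ = 0.994164, sin λ = 0.196283, cos λ = 0.980547.
ΔU = cos φ cos λ·ΔX + cos φ sin λ·ΔY + sin φ·ΔZ = (0.994164)(0.980547)(50.0) + (0.994164)(0.196283)(241.2) + (0.107875)(-583.2) = 32.90 m.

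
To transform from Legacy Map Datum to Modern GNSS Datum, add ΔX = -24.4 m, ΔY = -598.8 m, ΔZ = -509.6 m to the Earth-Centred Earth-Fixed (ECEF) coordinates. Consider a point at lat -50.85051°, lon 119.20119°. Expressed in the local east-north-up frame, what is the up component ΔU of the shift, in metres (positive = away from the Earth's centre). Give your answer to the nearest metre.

ΔU = 73 m

The local up (radial) axis is (cos φ cos λ, cos φ sin λ, sin φ), giving ΔU = 7.516 − 330.004 + 395.195 = 72.71 m.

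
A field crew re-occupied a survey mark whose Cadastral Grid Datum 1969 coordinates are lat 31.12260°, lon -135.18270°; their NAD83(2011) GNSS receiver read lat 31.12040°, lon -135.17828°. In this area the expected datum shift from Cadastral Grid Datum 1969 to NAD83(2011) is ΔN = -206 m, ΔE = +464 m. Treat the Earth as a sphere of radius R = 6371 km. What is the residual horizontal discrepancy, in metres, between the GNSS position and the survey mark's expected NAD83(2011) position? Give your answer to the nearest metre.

Observed coordinate differences: Δφ = -0.00220°, Δλ = +0.00442°.
Converting to metres (1° lat = 111195 m, cos φ = 0.856063): observed ΔN = -244.6 m, observed ΔE = 420.7 m.
Subtracting the expected shift leaves a residual of -244.6 − (-206) = -38.6 m north and 420.7 − (464) = -43.3 m east.
Residual distance = √((-38.6)² + (-43.3)²) = 58.0 m.

58 m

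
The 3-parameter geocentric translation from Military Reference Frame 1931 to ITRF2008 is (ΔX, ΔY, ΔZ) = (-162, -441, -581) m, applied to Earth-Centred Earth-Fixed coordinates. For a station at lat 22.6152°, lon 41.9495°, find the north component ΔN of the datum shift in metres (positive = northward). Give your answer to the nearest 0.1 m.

ΔN = -376.6 m

The local north axis is (−sin φ cos λ, −sin φ sin λ, cos φ), giving ΔN = 46.331 + 113.362 − 536.326 = -376.63 m.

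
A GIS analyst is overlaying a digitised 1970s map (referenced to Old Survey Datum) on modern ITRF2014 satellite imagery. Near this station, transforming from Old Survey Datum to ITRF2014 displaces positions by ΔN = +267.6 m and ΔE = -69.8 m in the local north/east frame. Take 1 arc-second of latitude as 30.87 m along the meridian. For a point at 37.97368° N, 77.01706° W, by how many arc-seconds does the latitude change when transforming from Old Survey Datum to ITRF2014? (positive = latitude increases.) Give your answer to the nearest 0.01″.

1″ of latitude = 30.87 m, so Δφ = 267.6 / 30.87 = 8.669″.

Δφ = 8.67″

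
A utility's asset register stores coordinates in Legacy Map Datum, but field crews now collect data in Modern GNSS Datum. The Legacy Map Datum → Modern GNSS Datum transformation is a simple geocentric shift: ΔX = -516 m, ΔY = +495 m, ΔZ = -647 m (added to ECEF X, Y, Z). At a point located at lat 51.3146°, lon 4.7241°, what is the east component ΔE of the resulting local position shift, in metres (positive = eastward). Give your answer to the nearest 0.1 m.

At φ = 51.3146°, λ = 4.7241°: sin φ = 0.780590, cos φ = 0.625044, sin λ = 0.082358, cos λ = 0.996603.
ΔE = −sin λ·ΔX + cos λ·ΔY = −(0.082358)·(-516) + (0.996603)·(495) = 535.81 m.

ΔE = 535.8 m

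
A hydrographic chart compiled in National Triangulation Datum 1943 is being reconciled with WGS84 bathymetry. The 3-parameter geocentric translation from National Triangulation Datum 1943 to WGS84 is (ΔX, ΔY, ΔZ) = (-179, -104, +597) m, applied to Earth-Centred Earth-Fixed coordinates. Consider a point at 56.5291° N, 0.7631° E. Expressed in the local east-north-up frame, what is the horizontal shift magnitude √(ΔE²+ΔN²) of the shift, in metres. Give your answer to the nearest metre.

At φ = 56.5291°, λ = 0.7631°: sin φ = 0.834166, cos φ = 0.551513, sin λ = 0.013318, cos λ = 0.999911.
ΔE = −sin λ·ΔX + cos λ·ΔY = −(0.013318)·(-179) + (0.999911)·(-104) = -101.61 m.
ΔN = −sin φ cos λ·ΔX − sin φ sin λ·ΔY + cos φ·ΔZ = −(0.834166)(0.999911)(-179) − (0.834166)(0.013318)(-104) + (0.551513)(597) = 479.71 m.
Horizontal magnitude = √(ΔE² + ΔN²) = √((-101.61)² + 479.71²) = 490.35 m.

490 m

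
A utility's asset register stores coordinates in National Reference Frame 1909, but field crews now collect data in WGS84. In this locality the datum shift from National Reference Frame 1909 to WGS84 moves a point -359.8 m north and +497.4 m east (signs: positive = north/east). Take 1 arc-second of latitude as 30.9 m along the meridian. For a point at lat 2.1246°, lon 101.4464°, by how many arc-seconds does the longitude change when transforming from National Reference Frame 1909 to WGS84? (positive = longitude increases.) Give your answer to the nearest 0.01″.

Δλ = 16.11″

At latitude 2.1246°, cos φ = 0.999313.
1″ of longitude at this latitude = 30.90 × cos φ = 30.8788 m, so Δλ = 497.4 / 30.8788 = 16.108″.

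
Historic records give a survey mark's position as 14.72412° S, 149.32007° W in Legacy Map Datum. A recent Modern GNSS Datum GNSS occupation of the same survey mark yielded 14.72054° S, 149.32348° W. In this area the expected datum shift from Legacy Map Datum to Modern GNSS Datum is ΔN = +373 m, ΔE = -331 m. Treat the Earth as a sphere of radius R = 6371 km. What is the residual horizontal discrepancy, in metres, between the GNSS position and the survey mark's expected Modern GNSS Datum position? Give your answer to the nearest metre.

Observed coordinate differences: Δφ = +0.00358°, Δλ = -0.00341°.
Converting to metres (1° lat = 111195 m, cos φ = 0.967161): observed ΔN = 398.1 m, observed ΔE = -366.7 m.
Subtracting the expected shift leaves a residual of 398.1 − (373) = 25.1 m north and -366.7 − (-331) = -35.7 m east.
Residual distance = √(25.1² + (-35.7)²) = 43.6 m.

44 m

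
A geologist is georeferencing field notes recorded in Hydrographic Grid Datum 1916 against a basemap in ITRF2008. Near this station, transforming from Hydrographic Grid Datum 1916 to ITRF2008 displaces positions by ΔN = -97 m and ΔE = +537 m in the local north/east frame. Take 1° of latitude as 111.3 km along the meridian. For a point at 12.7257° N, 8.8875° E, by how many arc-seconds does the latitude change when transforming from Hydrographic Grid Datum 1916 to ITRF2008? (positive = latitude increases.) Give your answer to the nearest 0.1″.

1° of latitude = 111.3 km, so Δφ = -97.0 / 111300 = -0.0008715° = -3.137″.

Δφ = -3.1″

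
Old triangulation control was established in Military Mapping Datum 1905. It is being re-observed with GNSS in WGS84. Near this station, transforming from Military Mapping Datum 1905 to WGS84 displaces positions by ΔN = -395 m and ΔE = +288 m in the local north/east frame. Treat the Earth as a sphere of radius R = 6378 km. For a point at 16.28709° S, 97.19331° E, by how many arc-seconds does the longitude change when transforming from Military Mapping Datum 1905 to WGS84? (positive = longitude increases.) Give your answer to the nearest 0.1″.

Δλ = 9.7″

At latitude -16.28709°, cos φ = 0.959869.
One radian of longitude at latitude φ spans R cos φ, so Δλ = ΔE / (R cos φ) = 288.0 / (6378000 × 0.959869) = 4.7043e-05 rad = 9.703″.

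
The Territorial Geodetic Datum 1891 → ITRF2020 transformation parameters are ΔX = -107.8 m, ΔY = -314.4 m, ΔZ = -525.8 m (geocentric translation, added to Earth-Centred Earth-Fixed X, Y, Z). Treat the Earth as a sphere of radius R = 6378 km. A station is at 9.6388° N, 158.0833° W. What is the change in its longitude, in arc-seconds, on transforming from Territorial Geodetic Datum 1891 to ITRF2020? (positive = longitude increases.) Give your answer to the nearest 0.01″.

sin φ = 0.167436, cos φ = 0.985883, sin λ = -0.373258, cos λ = -0.927727.
East component: ΔE = −sin λ·ΔX + cos λ·ΔY = −(-0.373258)(-107.8) + (-0.927727)(-314.4) = 251.44 m.
1° of latitude spans πR/180 = 111317 m; at latitude φ, 1° of longitude spans that × cos φ = 109745.6 m, so Δλ = 251.44 / 109745.6 × 3600 = 8.248″.

Δλ = 8.25″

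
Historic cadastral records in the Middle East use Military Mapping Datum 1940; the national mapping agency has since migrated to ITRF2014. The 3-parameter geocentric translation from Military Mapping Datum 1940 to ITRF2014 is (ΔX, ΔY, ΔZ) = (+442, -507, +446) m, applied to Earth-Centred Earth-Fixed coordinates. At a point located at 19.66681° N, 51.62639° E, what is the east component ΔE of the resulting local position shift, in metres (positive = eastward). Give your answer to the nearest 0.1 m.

At φ = 19.66681°, λ = 51.62639°: sin φ = 0.336550, cos φ = 0.941666, sin λ = 0.783979, cos λ = 0.620787.
ΔE = −sin λ·ΔX + cos λ·ΔY = −(0.783979)·(442) + (0.620787)·(-507) = -661.26 m.

ΔE = -661.3 m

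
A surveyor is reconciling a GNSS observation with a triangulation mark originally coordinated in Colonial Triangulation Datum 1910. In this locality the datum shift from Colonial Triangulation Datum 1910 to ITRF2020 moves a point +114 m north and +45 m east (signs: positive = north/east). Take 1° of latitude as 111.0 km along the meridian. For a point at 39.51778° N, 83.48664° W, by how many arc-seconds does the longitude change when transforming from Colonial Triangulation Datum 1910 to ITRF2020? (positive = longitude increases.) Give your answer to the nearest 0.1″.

At latitude 39.51778°, cos φ = 0.771427.
1° of longitude at this latitude = 111.0 × cos φ = 85.63 km, so Δλ = 45.0 / 85628.4 = 0.0005255° = 1.892″.

Δλ = 1.9″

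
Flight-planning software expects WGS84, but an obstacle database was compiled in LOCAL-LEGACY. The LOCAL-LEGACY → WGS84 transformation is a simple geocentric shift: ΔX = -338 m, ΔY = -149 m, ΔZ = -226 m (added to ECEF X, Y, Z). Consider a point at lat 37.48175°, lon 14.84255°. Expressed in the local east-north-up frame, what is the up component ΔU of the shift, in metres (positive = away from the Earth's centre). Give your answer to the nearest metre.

ΔU = -427 m

At φ = 37.48175°, λ = 14.84255°: sin φ = 0.608509, cos φ = 0.793547, sin λ = 0.256164, cos λ = 0.966633.
ΔU = cos φ cos λ·ΔX + cos φ sin λ·ΔY + sin φ·ΔZ = (0.793547)(0.966633)(-338) + (0.793547)(0.256164)(-149) + (0.608509)(-226) = -427.08 m.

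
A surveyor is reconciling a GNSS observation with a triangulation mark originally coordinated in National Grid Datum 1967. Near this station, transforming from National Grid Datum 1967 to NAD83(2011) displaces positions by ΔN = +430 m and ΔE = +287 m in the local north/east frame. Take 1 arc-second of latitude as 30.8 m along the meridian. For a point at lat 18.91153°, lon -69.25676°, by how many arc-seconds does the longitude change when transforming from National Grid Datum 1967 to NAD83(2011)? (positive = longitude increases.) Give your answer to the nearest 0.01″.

At latitude 18.91153°, cos φ = 0.946020.
1″ of longitude at this latitude = 30.80 × cos φ = 29.1374 m, so Δλ = 287.0 / 29.1374 = 9.850″.

Δλ = 9.85″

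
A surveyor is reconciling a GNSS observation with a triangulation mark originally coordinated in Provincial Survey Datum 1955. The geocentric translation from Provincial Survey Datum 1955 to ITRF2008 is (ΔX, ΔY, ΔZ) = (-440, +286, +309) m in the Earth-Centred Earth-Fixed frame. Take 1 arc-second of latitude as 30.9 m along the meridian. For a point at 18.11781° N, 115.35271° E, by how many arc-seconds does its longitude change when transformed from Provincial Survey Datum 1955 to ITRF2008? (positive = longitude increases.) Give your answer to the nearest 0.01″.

sin φ = 0.310972, cos φ = 0.950419, sin λ = 0.903689, cos λ = -0.428189.
East component: ΔE = −sin λ·ΔX + cos λ·ΔY = −(0.903689)(-440) + (-0.428189)(286) = 275.16 m.
1° of latitude spans 3600 × 30.90 = 111240 m; at latitude φ, 1° of longitude spans that × cos φ = 105724.6 m, so Δλ = 275.16 / 105724.6 × 3600 = 9.369″.

Δλ = 9.37″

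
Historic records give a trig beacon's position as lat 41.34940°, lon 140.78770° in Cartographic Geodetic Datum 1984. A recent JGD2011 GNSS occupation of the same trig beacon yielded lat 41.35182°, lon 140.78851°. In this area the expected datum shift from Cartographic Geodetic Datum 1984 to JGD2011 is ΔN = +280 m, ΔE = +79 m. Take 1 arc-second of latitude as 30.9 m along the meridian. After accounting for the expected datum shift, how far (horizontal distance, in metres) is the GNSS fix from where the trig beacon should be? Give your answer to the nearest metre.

16 m

Observed coordinate differences: Δφ = +0.00242°, Δλ = +0.00081°.
Converting to metres (1° lat = 111240 m, cos φ = 0.750695): observed ΔN = 269.2 m, observed ΔE = 67.6 m.
Subtracting the expected shift leaves a residual of 269.2 − (280) = -10.8 m north and 67.6 − (79) = -11.4 m east.
Residual distance = √((-10.8)² + (-11.4)²) = 15.7 m.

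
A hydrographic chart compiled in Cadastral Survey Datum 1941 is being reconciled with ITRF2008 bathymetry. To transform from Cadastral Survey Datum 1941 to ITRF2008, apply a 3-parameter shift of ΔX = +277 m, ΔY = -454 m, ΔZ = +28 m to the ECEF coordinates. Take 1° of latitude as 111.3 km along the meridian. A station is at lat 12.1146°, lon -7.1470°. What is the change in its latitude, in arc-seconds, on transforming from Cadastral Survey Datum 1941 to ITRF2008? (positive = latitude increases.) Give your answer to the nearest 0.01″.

Δφ = -1.36″

sin φ = 0.209868, cos φ = 0.977730, sin λ = -0.124415, cos λ = 0.992230.
North component: ΔN = −sin φ cos λ·ΔX − sin φ sin λ·ΔY + cos φ·ΔZ = −(0.209868)(0.992230)(277) − (0.209868)(-0.124415)(-454) + (0.977730)(28) = -42.16 m.
1° of latitude spans 111300 m, so Δφ = -42.16 / 111300 × 3600 = -1.364″.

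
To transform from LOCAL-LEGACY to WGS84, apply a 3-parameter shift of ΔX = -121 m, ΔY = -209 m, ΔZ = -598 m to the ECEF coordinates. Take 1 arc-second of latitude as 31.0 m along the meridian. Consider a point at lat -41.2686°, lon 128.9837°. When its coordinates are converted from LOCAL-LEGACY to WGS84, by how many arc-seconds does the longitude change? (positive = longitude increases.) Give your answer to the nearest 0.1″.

Δλ = 9.7″

sin φ = -0.659590, cos φ = 0.751626, sin λ = 0.777325, cos λ = -0.629099.
East component: ΔE = −sin λ·ΔX + cos λ·ΔY = −(0.777325)(-121) + (-0.629099)(-209) = 225.54 m.
1° of latitude spans 3600 × 31.00 = 111600 m; at latitude φ, 1° of longitude spans that × cos φ = 83881.4 m, so Δλ = 225.54 / 83881.4 × 3600 = 9.680″.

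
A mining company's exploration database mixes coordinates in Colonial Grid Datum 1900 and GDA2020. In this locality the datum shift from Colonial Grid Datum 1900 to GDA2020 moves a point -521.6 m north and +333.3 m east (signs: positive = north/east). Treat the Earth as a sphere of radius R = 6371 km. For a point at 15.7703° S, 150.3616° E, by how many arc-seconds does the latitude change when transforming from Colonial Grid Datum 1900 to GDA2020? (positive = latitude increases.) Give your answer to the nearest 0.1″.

On a sphere of radius R, 1 rad of latitude = R, so Δφ = ΔN / R = -521.6 / 6371000 = -8.1871e-05 rad = -16.887″.

Δφ = -16.9″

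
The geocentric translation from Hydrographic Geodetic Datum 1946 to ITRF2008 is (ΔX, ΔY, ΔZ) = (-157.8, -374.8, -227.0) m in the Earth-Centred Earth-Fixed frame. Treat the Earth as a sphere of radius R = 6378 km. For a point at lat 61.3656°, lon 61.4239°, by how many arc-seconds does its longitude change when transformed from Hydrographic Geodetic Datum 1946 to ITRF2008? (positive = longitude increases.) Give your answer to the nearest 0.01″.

Δλ = -2.75″

sin φ = 0.877695, cos φ = 0.479219, sin λ = 0.878183, cos λ = 0.478326.
East component: ΔE = −sin λ·ΔX + cos λ·ΔY = −(0.878183)(-157.8) + (0.478326)(-374.8) = -40.70 m.
1° of latitude spans πR/180 = 111317 m; at latitude φ, 1° of longitude spans that × cos φ = 53345.3 m, so Δλ = -40.70 / 53345.3 × 3600 = -2.747″.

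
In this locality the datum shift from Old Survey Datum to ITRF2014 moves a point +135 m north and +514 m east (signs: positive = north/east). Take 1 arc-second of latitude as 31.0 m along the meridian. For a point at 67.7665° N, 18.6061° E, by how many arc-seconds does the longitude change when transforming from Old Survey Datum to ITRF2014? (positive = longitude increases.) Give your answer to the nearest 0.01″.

Δλ = 43.82″

At latitude 67.7665°, cos φ = 0.378382.
1″ of longitude at this latitude = 31.00 × cos φ = 11.7298 m, so Δλ = 514.0 / 11.7298 = 43.820″.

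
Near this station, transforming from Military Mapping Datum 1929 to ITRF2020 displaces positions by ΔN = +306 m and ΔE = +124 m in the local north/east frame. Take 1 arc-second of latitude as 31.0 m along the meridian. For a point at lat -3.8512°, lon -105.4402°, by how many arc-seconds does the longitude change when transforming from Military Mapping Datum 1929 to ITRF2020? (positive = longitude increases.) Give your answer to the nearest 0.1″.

Δλ = 4.0″

At latitude -3.8512°, cos φ = 0.997742.
1″ of longitude at this latitude = 31.00 × cos φ = 30.9300 m, so Δλ = 124.0 / 30.9300 = 4.009″.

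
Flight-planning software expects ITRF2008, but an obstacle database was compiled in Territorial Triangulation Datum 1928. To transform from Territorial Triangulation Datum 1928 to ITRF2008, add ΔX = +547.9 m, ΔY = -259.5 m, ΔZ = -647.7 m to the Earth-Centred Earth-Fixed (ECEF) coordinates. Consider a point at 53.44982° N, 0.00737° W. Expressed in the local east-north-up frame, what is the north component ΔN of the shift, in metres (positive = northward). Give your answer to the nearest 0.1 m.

At φ = 53.44982°, λ = -0.00737°: sin φ = 0.803336, cos φ = 0.595527, sin λ = -0.000129, cos λ = 1.000000.
ΔN = −sin φ cos λ·ΔX − sin φ sin λ·ΔY + cos φ·ΔZ = −(0.803336)(1.000000)(547.9) − (0.803336)(-0.000129)(-259.5) + (0.595527)(-647.7) = -825.90 m.

ΔN = -825.9 m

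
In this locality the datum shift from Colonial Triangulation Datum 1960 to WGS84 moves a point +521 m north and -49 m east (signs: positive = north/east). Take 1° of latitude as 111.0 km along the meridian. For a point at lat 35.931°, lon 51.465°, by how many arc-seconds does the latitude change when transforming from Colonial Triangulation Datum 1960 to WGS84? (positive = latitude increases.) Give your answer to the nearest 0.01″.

Δφ = 16.90″

1° of latitude = 111.0 km, so Δφ = 521.0 / 111000 = 0.0046937° = 16.897″.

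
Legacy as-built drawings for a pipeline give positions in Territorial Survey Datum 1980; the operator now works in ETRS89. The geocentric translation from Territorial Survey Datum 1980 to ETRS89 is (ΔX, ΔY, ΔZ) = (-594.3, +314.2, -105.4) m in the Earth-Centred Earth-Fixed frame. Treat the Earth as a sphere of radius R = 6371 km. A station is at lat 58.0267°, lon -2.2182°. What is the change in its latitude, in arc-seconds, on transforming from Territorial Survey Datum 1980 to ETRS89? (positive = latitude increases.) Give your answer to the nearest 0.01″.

Δφ = 14.84″

sin φ = 0.848295, cos φ = 0.529524, sin λ = -0.038705, cos λ = 0.999251.
North component: ΔN = −sin φ cos λ·ΔX − sin φ sin λ·ΔY + cos φ·ΔZ = −(0.848295)(0.999251)(-594.3) − (0.848295)(-0.038705)(314.2) + (0.529524)(-105.4) = 458.27 m.
1° of latitude spans πR/180 = 111195 m, so Δφ = 458.27 / 111195 × 3600 = 14.837″.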